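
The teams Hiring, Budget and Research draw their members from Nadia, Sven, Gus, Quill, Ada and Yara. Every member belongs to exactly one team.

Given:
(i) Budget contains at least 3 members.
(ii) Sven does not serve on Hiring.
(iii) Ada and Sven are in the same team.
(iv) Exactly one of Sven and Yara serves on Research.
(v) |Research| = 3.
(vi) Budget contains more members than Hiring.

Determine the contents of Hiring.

From (ii): Sven ∉ Hiring.
(iii): Ada matches Sven: Ada ∉ Hiring.
Suppose Nadia ∈ Hiring: no assignment then satisfies all the clues, so Nadia ∉ Hiring.

Hiring = {}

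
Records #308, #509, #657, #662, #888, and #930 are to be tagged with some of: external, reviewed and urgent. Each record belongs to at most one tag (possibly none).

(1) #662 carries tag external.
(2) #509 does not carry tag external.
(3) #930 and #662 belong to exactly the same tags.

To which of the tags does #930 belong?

#930: external

From (1): #662 ∈ external.
From (2): #509 ∉ external.
(3): #930 matches #662: #930 ∈ external.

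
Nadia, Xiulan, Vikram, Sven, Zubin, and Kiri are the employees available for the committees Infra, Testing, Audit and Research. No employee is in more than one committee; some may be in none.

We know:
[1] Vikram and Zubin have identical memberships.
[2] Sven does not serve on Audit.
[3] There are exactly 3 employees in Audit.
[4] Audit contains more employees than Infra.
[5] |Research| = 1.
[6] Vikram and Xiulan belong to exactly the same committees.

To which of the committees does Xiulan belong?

Xiulan: Audit

From (2): Sven ∉ Audit.
Suppose Xiulan ∈ Infra: no assignment then satisfies all the clues, so Xiulan ∉ Infra.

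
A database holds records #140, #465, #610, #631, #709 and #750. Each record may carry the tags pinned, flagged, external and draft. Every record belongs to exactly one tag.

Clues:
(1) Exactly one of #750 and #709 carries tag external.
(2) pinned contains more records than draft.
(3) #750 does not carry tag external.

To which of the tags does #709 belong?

From (3): #750 ∉ external.
(1) (exactly one): #709 ∈ external.

#709: external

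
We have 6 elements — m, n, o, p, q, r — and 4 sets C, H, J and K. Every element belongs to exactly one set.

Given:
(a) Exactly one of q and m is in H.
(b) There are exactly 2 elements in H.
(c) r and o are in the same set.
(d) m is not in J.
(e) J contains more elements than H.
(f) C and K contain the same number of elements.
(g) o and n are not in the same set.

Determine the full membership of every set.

C = {}; H = {m, n}; J = {o, p, q, r}; K = {}

From (d): m ∉ J.
Suppose m ∈ C: no assignment then satisfies all the clues, so m ∉ C.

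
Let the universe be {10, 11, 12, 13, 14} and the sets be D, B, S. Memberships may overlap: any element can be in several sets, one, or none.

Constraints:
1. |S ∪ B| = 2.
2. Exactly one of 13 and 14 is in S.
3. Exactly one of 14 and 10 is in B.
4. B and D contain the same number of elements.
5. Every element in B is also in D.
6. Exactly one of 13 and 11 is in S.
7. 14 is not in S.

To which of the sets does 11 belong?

11: none

From (7): 14 ∉ S.
(2) (exactly one): 13 ∈ S.
(6) (exactly one): 11 ∉ S.
Suppose 11 ∈ D: no assignment then satisfies all the clues, so 11 ∉ D.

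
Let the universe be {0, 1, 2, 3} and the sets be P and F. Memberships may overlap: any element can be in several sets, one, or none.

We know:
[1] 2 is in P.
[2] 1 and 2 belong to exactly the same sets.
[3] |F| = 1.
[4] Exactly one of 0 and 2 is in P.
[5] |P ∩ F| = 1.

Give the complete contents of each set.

P = {1, 2, 3}; F = {3}

From (1): 2 ∈ P.
(2): 1 matches 2: 1 ∈ P.
(4) (exactly one): 0 ∉ P.
Suppose 0 ∈ F: no assignment then satisfies all the clues, so 0 ∉ F.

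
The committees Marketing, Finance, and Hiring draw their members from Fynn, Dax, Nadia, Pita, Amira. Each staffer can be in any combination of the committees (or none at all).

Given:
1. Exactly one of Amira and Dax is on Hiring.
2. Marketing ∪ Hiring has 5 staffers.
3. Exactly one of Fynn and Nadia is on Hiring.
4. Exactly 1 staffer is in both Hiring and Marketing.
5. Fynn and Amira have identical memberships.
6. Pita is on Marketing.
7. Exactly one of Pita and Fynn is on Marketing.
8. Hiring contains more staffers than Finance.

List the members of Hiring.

From (6): Pita ∈ Marketing.
(7) (exactly one): Fynn ∉ Marketing.
(5): Amira matches Fynn: Amira ∉ Marketing.
Suppose Fynn ∉ Hiring: no assignment then satisfies all the clues, so Fynn ∈ Hiring.

Hiring = {Amira, Fynn, Pita}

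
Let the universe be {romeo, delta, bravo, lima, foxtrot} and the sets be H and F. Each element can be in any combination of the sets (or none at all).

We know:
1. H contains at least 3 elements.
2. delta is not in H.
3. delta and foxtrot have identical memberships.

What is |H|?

3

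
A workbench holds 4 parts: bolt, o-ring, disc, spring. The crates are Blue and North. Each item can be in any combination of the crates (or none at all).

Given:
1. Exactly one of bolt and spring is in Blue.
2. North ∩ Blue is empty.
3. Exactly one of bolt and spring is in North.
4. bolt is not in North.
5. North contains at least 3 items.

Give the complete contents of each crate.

From (4): bolt ∉ North.
(3) (exactly one): spring ∈ North.
(5): only 3 candidates remain for North, so all are in.
(2) (disjoint): o-ring ∉ Blue.
(2) (disjoint): disc ∉ Blue.
(2) (disjoint): spring ∉ Blue.
(1) (exactly one): bolt ∈ Blue.

Blue = {bolt}; North = {disc, o-ring, spring}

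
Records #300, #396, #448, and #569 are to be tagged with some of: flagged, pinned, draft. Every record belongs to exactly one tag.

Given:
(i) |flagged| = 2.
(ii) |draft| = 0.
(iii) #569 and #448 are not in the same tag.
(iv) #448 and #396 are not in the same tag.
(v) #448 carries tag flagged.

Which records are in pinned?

From (v): #448 ∈ flagged.
(ii): draft already has 0, so the rest are out.
(iii): #569 ∉ flagged.
(iv): #396 ∉ flagged.
Only one tag left: #396 ∈ pinned.
Only one tag left: #569 ∈ pinned.
(i): only 2 candidates remain for flagged, so all are in.

pinned = {#396, #569}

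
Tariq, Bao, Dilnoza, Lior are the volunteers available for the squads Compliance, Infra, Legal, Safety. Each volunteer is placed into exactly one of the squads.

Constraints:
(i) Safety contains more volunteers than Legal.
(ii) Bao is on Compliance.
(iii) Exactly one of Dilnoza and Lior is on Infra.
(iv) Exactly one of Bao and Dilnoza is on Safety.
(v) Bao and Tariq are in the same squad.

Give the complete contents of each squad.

Compliance = {Bao, Tariq}; Infra = {Lior}; Legal = {}; Safety = {Dilnoza}

From (ii): Bao ∈ Compliance.
(iv) (exactly one): Dilnoza ∈ Safety.
(v): Tariq matches Bao: Tariq ∈ Compliance.
(iii) (exactly one): Lior ∈ Infra.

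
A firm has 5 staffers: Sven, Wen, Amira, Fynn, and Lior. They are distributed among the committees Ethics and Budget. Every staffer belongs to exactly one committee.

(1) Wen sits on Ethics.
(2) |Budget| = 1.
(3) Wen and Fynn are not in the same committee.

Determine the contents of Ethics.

From (1): Wen ∈ Ethics.
(3): Fynn ∉ Ethics.
Only one committee left: Fynn ∈ Budget.
(2): Budget already has 1, so the rest are out.
Only one committee left: Sven ∈ Ethics.
Only one committee left: Amira ∈ Ethics.
Only one committee left: Lior ∈ Ethics.

Ethics = {Amira, Lior, Sven, Wen}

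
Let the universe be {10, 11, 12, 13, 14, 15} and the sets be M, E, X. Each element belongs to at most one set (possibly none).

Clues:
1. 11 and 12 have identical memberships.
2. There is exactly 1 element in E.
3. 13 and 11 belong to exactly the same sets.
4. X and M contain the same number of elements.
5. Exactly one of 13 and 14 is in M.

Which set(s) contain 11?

11: none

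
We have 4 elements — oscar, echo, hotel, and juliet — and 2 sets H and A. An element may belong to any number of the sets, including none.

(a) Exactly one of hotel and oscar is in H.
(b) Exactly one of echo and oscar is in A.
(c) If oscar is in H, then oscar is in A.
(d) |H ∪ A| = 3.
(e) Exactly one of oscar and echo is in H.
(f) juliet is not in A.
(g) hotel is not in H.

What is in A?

A = {hotel, oscar}

From (f): juliet ∉ A.
From (g): hotel ∉ H.
(a) (exactly one): oscar ∈ H.
(c): oscar ∈ A.
(e) (exactly one): echo ∉ H.
(b) (exactly one): echo ∉ A.
Suppose hotel ∉ A: no assignment then satisfies all the clues, so hotel ∈ A.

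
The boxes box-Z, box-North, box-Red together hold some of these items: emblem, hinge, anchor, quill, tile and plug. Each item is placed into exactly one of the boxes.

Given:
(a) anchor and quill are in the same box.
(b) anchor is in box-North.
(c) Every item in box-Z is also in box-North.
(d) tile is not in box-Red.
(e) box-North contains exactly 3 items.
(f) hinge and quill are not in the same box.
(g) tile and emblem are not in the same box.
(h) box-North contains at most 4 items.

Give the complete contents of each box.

box-Z = {}; box-North = {anchor, quill, tile}; box-Red = {emblem, hinge, plug}

From (b): anchor ∈ box-North.
From (d): tile ∉ box-Red.
(a): quill matches anchor: quill ∉ box-Z.
(a): quill matches anchor: quill ∈ box-North.
(f): hinge ∉ box-North.
(c) contrapositive: hinge ∉ box-Z.
Only one box left: hinge ∈ box-Red.
Suppose emblem ∈ box-Z: no assignment then satisfies all the clues, so emblem ∉ box-Z.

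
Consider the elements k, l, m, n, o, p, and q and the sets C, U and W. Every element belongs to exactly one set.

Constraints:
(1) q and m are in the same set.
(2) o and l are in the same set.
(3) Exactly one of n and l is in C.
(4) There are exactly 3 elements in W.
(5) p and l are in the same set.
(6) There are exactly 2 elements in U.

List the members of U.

U = {m, q}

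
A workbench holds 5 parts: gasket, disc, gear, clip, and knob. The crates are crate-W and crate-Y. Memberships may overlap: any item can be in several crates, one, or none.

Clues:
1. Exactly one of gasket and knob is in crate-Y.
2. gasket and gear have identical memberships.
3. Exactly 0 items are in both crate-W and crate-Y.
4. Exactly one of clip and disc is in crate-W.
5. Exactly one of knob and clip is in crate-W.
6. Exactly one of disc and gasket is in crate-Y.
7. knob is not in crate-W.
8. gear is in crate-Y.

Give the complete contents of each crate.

crate-W = {clip}; crate-Y = {gasket, gear}

From (7): knob ∉ crate-W.
From (8): gear ∈ crate-Y.
(2): gasket matches gear: gasket ∈ crate-Y.
(5) (exactly one): clip ∈ crate-W.
(6) (exactly one): disc ∉ crate-Y.
(1) (exactly one): knob ∉ crate-Y.
(4) (exactly one): disc ∉ crate-W.
Suppose gasket ∈ crate-W: no assignment then satisfies all the clues, so gasket ∉ crate-W.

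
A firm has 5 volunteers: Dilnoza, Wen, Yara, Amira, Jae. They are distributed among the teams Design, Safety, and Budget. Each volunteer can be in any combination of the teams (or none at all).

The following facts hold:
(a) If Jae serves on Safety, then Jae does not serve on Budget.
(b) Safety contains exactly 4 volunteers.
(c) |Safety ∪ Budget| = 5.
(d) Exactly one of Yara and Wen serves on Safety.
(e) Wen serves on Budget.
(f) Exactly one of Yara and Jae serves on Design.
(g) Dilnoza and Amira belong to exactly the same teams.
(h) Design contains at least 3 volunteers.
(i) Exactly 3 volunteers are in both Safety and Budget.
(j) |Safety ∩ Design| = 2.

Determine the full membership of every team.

Design = {Amira, Dilnoza, Yara}; Safety = {Amira, Dilnoza, Jae, Wen}; Budget = {Amira, Dilnoza, Wen, Yara}

From (e): Wen ∈ Budget.
Suppose Dilnoza ∉ Design: no assignment then satisfies all the clues, so Dilnoza ∈ Design.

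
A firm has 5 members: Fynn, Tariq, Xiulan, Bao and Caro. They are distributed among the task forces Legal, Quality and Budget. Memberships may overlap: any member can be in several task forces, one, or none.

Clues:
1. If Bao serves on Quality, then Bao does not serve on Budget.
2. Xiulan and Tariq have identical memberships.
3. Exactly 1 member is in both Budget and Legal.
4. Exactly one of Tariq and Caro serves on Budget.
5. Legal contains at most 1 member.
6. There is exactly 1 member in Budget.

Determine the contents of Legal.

Legal = {Caro}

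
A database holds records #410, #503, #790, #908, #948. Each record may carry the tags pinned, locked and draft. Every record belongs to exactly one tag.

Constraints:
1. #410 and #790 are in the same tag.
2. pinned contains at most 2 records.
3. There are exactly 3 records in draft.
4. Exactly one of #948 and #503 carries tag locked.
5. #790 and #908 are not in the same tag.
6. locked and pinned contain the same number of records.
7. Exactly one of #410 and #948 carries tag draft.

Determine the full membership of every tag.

pinned = {#908}; locked = {#948}; draft = {#410, #503, #790}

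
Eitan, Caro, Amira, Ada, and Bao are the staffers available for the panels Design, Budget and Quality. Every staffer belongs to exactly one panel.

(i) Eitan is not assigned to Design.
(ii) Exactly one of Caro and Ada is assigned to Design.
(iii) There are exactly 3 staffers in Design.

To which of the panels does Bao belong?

From (i): Eitan ∉ Design.
Suppose Bao ∉ Design: no assignment then satisfies all the clues, so Bao ∈ Design.

Bao: Design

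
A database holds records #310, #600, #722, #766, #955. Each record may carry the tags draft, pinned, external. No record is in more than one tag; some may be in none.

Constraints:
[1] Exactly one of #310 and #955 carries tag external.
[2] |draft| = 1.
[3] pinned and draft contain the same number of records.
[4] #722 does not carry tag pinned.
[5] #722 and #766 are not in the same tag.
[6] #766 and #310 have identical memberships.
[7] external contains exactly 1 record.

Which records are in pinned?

pinned = {#600}

From (4): #722 ∉ pinned.
Suppose #310 ∈ pinned: no assignment then satisfies all the clues, so #310 ∉ pinned.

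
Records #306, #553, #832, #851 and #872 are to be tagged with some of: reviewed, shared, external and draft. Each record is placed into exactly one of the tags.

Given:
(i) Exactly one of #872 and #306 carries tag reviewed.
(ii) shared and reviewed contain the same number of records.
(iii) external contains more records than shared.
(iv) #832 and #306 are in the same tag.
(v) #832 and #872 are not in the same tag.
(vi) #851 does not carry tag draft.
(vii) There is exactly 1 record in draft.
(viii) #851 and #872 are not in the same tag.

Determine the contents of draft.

From (vi): #851 ∉ draft.
Suppose #306 ∈ draft: no assignment then satisfies all the clues, so #306 ∉ draft.

draft = {#553}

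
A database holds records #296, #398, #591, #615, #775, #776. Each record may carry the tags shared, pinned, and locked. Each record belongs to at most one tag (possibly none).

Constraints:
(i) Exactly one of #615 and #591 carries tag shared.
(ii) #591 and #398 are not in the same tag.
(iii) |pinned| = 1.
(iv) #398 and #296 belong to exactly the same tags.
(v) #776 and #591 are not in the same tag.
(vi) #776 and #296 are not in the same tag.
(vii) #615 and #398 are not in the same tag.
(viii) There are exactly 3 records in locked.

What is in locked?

locked = {#296, #398, #775}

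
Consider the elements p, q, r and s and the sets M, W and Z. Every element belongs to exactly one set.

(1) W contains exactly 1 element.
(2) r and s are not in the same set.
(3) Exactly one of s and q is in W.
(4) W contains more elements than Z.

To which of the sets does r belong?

r: M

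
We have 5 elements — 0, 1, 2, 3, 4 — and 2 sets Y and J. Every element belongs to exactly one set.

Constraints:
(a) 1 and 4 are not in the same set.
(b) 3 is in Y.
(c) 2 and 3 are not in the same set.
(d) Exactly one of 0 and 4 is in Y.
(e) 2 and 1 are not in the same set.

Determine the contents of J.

J = {2, 4}

From (b): 3 ∈ Y.
(c): 2 ∉ Y.
Only one set left: 2 ∈ J.
(e): 1 ∉ J.
Only one set left: 1 ∈ Y.
(a): 4 ∉ Y.
(d) (exactly one): 0 ∈ Y.
Only one set left: 4 ∈ J.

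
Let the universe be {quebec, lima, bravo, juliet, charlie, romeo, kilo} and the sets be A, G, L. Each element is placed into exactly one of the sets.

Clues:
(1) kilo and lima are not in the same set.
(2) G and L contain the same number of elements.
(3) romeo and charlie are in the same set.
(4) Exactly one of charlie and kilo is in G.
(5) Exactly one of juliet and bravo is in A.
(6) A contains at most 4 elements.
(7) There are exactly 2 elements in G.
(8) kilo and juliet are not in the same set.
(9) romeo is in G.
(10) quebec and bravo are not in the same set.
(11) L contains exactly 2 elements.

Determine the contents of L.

L = {bravo, kilo}

From (9): romeo ∈ G.
(3): charlie matches romeo: charlie ∉ A.
(3): charlie matches romeo: charlie ∈ G.
(4) (exactly one): kilo ∉ G.
(7): G already has 2, so the rest are out.
Suppose quebec ∈ L: no assignment then satisfies all the clues, so quebec ∉ L.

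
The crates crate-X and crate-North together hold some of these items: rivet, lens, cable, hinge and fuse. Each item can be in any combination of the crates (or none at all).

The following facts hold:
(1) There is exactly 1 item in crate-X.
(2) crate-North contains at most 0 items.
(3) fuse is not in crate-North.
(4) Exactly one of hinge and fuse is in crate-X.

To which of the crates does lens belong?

From (3): fuse ∉ crate-North.
(2): crate-North already has 0, so the rest are out.
Suppose lens ∈ crate-X: no assignment then satisfies all the clues, so lens ∉ crate-X.

lens: none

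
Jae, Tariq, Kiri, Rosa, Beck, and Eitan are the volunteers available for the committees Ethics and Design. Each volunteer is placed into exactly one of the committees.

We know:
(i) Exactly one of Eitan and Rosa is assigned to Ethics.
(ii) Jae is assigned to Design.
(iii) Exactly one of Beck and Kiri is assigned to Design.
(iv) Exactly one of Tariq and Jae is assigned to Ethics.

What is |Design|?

3

From (ii): Jae ∈ Design.
(iv) (exactly one): Tariq ∈ Ethics.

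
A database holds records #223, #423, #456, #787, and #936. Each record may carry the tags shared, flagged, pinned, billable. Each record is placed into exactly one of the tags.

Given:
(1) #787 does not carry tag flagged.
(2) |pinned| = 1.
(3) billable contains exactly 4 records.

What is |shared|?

0

From (1): #787 ∉ flagged.
Suppose #223 ∈ shared: no assignment then satisfies all the clues, so #223 ∉ shared.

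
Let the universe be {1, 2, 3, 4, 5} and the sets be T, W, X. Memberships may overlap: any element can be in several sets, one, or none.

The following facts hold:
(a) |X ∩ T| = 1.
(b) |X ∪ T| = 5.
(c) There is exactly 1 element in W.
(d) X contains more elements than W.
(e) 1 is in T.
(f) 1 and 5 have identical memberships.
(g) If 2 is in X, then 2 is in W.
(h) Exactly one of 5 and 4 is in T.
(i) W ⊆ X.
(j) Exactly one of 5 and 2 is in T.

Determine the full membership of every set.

T = {1, 3, 5}; W = {2}; X = {2, 3, 4}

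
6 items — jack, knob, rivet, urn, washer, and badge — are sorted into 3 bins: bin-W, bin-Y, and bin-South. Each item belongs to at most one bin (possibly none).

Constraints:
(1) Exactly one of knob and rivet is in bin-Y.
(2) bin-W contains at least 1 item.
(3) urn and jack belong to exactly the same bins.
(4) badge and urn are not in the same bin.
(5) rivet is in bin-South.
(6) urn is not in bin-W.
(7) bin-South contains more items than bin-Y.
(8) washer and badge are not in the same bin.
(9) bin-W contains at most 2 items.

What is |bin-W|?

1

From (5): rivet ∈ bin-South.
From (6): urn ∉ bin-W.
(1) (exactly one): knob ∈ bin-Y.
(3): jack matches urn: jack ∉ bin-W.
Suppose jack ∈ bin-Y: no assignment then satisfies all the clues, so jack ∉ bin-Y.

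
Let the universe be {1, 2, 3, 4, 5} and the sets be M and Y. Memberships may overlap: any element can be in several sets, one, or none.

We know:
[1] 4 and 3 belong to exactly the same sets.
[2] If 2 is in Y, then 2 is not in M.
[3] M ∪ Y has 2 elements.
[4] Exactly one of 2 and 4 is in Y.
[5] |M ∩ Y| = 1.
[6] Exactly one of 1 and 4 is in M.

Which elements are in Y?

Y = {1, 2}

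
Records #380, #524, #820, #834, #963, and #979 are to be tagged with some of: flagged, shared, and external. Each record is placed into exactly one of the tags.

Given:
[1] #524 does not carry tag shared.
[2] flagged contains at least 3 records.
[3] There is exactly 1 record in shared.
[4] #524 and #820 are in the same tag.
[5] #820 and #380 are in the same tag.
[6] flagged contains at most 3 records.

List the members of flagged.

flagged = {#380, #524, #820}

From (1): #524 ∉ shared.
(4): #820 matches #524: #820 ∉ shared.
(5): #380 matches #820: #380 ∉ shared.
Suppose #380 ∉ flagged: no assignment then satisfies all the clues, so #380 ∈ flagged.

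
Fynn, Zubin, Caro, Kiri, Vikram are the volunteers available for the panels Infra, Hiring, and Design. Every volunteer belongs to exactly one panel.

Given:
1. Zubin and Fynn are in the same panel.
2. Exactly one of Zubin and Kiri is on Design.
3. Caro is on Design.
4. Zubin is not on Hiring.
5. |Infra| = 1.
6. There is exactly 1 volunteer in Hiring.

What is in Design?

Design = {Caro, Fynn, Zubin}

From (3): Caro ∈ Design.
From (4): Zubin ∉ Hiring.
(1): Fynn matches Zubin: Fynn ∉ Hiring.
Suppose Fynn ∉ Design: no assignment then satisfies all the clues, so Fynn ∈ Design.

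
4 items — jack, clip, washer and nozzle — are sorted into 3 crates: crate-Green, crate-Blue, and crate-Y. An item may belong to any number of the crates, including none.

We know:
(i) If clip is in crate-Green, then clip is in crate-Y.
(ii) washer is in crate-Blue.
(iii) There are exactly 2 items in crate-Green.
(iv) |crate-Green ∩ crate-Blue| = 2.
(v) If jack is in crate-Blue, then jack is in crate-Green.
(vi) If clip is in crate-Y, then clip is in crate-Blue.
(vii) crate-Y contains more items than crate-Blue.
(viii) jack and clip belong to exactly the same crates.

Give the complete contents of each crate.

crate-Green = {clip, jack}; crate-Blue = {clip, jack, washer}; crate-Y = {clip, jack, nozzle, washer}

From (ii): washer ∈ crate-Blue.
Suppose jack ∉ crate-Green: no assignment then satisfies all the clues, so jack ∈ crate-Green.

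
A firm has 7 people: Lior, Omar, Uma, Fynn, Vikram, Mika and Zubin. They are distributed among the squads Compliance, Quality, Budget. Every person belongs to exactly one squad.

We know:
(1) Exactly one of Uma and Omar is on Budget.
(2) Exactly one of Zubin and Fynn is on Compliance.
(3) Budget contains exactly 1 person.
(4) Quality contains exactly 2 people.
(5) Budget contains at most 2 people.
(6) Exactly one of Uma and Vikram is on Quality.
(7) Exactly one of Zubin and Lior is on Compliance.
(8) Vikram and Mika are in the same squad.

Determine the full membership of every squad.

Compliance = {Fynn, Lior, Mika, Vikram}; Quality = {Uma, Zubin}; Budget = {Omar}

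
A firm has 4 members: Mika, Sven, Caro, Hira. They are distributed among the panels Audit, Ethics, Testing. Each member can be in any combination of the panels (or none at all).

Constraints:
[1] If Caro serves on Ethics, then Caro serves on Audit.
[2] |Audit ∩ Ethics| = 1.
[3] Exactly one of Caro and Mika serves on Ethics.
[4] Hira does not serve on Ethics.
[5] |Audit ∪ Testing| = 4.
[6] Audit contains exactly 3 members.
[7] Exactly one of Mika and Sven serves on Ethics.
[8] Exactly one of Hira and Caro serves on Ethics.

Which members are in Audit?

Audit = {Caro, Hira, Mika}

From (4): Hira ∉ Ethics.
(8) (exactly one): Caro ∈ Ethics.
(1): Caro ∈ Audit.
(3) (exactly one): Mika ∉ Ethics.
(7) (exactly one): Sven ∈ Ethics.
Suppose Mika ∉ Audit: no assignment then satisfies all the clues, so Mika ∈ Audit.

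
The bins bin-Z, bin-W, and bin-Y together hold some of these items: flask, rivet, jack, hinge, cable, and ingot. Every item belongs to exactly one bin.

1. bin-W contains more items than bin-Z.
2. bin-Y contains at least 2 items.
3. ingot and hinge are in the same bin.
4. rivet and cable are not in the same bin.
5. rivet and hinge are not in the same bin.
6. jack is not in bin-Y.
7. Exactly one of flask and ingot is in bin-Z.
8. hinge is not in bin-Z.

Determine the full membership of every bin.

bin-Z = {flask}; bin-W = {jack, rivet}; bin-Y = {cable, hinge, ingot}

From (6): jack ∉ bin-Y.
From (8): hinge ∉ bin-Z.
(3): ingot matches hinge: ingot ∉ bin-Z.
(7) (exactly one): flask ∈ bin-Z.
Suppose rivet ∈ bin-Z: no assignment then satisfies all the clues, so rivet ∉ bin-Z.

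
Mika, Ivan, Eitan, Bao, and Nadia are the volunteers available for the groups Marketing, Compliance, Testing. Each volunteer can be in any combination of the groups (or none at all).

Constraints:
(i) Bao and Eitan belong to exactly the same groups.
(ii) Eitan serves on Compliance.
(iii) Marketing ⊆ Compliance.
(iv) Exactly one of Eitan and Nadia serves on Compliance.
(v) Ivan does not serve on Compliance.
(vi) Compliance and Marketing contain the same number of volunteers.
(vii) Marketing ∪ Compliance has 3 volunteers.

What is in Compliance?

From (ii): Eitan ∈ Compliance.
From (v): Ivan ∉ Compliance.
(i): Bao matches Eitan: Bao ∈ Compliance.
(iii) contrapositive: Ivan ∉ Marketing.
(iv) (exactly one): Nadia ∉ Compliance.
(iii) contrapositive: Nadia ∉ Marketing.
Suppose Mika ∉ Compliance: no assignment then satisfies all the clues, so Mika ∈ Compliance.

Compliance = {Bao, Eitan, Mika}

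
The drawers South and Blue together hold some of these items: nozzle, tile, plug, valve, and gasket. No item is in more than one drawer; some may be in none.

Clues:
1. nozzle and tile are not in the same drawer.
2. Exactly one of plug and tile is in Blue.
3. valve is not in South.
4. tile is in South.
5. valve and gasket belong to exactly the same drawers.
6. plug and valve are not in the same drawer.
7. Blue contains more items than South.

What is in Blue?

Blue = {nozzle, plug}

From (3): valve ∉ South.
From (4): tile ∈ South.
(1): nozzle ∉ South.
(2) (exactly one): plug ∈ Blue.
(5): gasket matches valve: gasket ∉ South.
(6): valve ∉ Blue.
(5): gasket matches valve: gasket ∉ Blue.
Suppose nozzle ∉ Blue: no assignment then satisfies all the clues, so nozzle ∈ Blue.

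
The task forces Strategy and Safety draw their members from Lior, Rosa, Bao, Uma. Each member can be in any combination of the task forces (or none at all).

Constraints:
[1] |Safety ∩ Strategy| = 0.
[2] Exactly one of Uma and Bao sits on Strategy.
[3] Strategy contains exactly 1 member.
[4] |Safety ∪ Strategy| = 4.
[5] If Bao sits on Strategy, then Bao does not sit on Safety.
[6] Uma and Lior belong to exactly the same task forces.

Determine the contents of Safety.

Safety = {Lior, Rosa, Uma}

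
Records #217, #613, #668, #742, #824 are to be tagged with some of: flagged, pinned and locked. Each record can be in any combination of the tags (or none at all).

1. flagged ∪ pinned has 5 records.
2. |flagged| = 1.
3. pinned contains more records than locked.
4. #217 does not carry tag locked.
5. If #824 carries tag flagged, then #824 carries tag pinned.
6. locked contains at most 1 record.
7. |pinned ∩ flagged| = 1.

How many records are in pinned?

From (4): #217 ∉ locked.
Suppose #217 ∉ pinned: no assignment then satisfies all the clues, so #217 ∈ pinned.

5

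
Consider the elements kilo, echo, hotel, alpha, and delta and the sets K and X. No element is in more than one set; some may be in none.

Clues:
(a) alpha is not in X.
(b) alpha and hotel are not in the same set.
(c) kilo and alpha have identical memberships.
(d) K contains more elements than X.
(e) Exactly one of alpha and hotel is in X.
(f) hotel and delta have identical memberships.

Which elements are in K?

K = {alpha, echo, kilo}

From (a): alpha ∉ X.
(c): kilo matches alpha: kilo ∉ X.
(e) (exactly one): hotel ∈ X.
(f): delta matches hotel: delta ∉ K.
(f): delta matches hotel: delta ∈ X.
Suppose kilo ∉ K: no assignment then satisfies all the clues, so kilo ∈ K.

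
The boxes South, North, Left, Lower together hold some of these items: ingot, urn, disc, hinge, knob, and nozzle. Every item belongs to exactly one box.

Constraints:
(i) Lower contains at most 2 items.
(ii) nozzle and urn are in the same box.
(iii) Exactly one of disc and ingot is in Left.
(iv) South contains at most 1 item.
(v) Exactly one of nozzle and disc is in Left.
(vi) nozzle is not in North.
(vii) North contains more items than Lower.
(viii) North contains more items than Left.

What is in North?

North = {hinge, ingot, knob}

From (vi): nozzle ∉ North.
(ii): urn matches nozzle: urn ∉ North.
Suppose ingot ∉ North: no assignment then satisfies all the clues, so ingot ∈ North.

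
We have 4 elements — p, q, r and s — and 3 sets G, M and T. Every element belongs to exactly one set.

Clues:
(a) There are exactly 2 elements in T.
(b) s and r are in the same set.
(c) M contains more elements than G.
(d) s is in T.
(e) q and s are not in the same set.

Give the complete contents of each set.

G = {}; M = {p, q}; T = {r, s}

From (d): s ∈ T.
(b): r matches s: r ∉ G.
(b): r matches s: r ∉ M.
(b): r matches s: r ∈ T.
(e): q ∉ T.
(a): T already has 2, so the rest are out.
Suppose p ∈ G: no assignment then satisfies all the clues, so p ∉ G.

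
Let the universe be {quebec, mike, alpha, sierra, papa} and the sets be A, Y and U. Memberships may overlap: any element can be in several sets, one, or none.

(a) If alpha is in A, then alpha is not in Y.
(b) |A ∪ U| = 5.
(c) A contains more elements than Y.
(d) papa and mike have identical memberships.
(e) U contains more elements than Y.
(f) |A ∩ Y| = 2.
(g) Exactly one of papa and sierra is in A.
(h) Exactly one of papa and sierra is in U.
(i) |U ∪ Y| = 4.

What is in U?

U = {mike, papa, quebec}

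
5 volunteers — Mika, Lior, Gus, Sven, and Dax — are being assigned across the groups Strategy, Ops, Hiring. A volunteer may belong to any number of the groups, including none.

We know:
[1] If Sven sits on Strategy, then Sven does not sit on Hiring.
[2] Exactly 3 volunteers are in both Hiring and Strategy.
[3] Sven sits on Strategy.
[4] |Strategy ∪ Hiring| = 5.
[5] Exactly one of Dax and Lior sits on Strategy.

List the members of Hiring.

Hiring = {Dax, Gus, Lior, Mika}

From (3): Sven ∈ Strategy.
(1): Sven ∉ Hiring.
Suppose Mika ∉ Hiring: no assignment then satisfies all the clues, so Mika ∈ Hiring.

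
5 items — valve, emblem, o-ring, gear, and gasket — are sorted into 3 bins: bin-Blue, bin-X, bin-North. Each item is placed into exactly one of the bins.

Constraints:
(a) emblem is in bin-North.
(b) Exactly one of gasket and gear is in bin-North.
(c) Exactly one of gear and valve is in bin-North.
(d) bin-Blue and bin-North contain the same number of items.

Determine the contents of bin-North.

bin-North = {emblem, gear}

From (a): emblem ∈ bin-North.
Suppose valve ∈ bin-North: no assignment then satisfies all the clues, so valve ∉ bin-North.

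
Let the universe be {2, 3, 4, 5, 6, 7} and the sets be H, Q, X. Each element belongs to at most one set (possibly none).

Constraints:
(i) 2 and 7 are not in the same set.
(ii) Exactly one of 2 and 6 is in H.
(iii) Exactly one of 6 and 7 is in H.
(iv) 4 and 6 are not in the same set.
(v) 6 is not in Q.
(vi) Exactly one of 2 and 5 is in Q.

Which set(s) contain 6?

From (v): 6 ∉ Q.
Suppose 6 ∉ H: no assignment then satisfies all the clues, so 6 ∈ H.

6: H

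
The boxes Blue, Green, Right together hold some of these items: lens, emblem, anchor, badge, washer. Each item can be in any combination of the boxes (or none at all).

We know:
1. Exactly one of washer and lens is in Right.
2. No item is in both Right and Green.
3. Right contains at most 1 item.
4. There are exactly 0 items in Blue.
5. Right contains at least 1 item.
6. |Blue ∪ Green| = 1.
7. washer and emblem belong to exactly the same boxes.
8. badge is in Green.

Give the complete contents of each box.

Blue = {}; Green = {badge}; Right = {lens}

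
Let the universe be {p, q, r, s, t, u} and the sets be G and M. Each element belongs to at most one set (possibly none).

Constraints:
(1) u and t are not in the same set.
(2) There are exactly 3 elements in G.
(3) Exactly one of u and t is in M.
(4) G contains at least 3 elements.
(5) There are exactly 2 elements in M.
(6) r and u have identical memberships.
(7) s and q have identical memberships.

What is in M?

M = {r, u}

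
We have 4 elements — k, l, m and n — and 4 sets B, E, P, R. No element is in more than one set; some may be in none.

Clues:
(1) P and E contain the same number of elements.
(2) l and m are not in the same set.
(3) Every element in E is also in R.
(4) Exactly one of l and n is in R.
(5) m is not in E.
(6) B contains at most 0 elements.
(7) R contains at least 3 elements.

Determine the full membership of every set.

B = {}; E = {}; P = {}; R = {k, m, n}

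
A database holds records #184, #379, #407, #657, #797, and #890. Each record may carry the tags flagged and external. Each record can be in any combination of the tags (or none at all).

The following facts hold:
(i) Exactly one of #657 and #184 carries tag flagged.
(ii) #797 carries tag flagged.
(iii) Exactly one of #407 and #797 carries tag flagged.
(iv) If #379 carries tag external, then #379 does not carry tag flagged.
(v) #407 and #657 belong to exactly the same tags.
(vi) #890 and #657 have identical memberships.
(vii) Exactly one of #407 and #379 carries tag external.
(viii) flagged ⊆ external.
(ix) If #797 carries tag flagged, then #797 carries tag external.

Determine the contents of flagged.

From (ii): #797 ∈ flagged.
(iii) (exactly one): #407 ∉ flagged.
(v): #657 matches #407: #657 ∉ flagged.
(vi): #890 matches #657: #890 ∉ flagged.
(viii) with #797 ∈ flagged: #797 ∈ external.
(i) (exactly one): #184 ∈ flagged.
(viii) with #184 ∈ flagged: #184 ∈ external.
Suppose #379 ∈ flagged: no assignment then satisfies all the clues, so #379 ∉ flagged.

flagged = {#184, #797}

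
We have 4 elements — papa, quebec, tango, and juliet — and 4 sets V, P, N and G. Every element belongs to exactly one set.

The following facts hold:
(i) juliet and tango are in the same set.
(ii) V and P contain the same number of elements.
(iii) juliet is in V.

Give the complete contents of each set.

V = {juliet, tango}; P = {papa, quebec}; N = {}; G = {}

From (iii): juliet ∈ V.
(i): tango matches juliet: tango ∈ V.
Suppose papa ∈ V: no assignment then satisfies all the clues, so papa ∉ V.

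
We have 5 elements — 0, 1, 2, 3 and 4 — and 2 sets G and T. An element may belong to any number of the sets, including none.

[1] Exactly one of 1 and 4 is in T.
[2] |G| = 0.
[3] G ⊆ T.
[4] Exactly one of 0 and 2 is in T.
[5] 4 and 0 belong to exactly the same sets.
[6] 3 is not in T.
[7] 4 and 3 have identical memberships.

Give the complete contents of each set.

From (6): 3 ∉ T.
(2): G already has 0, so the rest are out.
(7): 4 matches 3: 4 ∉ T.
(1) (exactly one): 1 ∈ T.
(5): 0 matches 4: 0 ∉ T.
(4) (exactly one): 2 ∈ T.

G = {}; T = {1, 2}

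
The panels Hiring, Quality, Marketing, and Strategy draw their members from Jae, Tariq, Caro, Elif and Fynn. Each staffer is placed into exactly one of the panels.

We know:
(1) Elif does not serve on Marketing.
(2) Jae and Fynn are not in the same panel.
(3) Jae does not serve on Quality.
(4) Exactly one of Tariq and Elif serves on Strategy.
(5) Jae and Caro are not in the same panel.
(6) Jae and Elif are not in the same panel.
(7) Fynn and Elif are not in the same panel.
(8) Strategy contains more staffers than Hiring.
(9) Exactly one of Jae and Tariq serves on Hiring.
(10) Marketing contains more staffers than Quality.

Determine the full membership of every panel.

Hiring = {Jae}; Quality = {}; Marketing = {Fynn, Tariq}; Strategy = {Caro, Elif}

From (1): Elif ∉ Marketing.
From (3): Jae ∉ Quality.
Suppose Jae ∉ Hiring: no assignment then satisfies all the clues, so Jae ∈ Hiring.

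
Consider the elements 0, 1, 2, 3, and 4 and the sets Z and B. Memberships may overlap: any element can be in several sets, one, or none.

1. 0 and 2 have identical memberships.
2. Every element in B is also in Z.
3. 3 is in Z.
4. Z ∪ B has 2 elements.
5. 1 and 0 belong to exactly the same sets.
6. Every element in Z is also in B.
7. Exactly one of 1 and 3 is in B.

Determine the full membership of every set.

Z = {3, 4}; B = {3, 4}

From (3): 3 ∈ Z.
(6) with 3 ∈ Z: 3 ∈ B.
(7) (exactly one): 1 ∉ B.
(5): 0 matches 1: 0 ∉ B.
(6) contrapositive: 0 ∉ Z.
(6) contrapositive: 1 ∉ Z.
(1): 2 matches 0: 2 ∉ Z.
(1): 2 matches 0: 2 ∉ B.
Suppose 4 ∉ Z: no assignment then satisfies all the clues, so 4 ∈ Z.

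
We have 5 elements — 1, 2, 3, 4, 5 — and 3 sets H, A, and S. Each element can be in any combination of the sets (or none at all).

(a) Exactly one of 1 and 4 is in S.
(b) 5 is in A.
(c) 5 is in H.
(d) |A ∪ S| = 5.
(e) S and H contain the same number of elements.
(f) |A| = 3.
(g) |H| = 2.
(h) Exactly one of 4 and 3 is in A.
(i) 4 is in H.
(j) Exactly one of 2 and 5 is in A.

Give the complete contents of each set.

H = {4, 5}; A = {1, 3, 5}; S = {2, 4}

From (b): 5 ∈ A.
From (c): 5 ∈ H.
From (i): 4 ∈ H.
(g): H already has 2, so the rest are out.
(j) (exactly one): 2 ∉ A.
Suppose 1 ∉ A: no assignment then satisfies all the clues, so 1 ∈ A.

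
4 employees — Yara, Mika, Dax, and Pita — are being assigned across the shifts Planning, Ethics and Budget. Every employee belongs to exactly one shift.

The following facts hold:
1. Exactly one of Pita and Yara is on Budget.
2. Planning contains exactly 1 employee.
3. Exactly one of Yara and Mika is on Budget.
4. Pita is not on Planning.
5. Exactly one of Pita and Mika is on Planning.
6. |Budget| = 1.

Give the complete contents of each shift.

From (4): Pita ∉ Planning.
(5) (exactly one): Mika ∈ Planning.
(2): Planning already has 1, so the rest are out.
(3) (exactly one): Yara ∈ Budget.
(6): Budget already has 1, so the rest are out.
Only one shift left: Dax ∈ Ethics.
Only one shift left: Pita ∈ Ethics.

Planning = {Mika}; Ethics = {Dax, Pita}; Budget = {Yara}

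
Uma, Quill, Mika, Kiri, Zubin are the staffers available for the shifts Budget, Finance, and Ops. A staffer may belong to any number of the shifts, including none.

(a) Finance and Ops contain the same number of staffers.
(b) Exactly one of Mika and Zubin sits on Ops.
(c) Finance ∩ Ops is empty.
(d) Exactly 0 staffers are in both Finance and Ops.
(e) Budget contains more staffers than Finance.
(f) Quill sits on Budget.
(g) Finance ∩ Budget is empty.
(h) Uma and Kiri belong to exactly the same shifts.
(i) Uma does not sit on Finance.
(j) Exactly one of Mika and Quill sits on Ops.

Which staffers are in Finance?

Finance = {Zubin}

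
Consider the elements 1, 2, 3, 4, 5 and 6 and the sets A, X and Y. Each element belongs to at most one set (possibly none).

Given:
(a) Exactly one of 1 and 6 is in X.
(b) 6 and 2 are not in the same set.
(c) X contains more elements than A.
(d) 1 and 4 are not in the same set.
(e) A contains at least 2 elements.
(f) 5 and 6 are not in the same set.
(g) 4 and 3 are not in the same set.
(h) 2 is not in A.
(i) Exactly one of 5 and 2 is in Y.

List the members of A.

A = {4, 6}

From (h): 2 ∉ A.
Suppose 1 ∈ A: no assignment then satisfies all the clues, so 1 ∉ A.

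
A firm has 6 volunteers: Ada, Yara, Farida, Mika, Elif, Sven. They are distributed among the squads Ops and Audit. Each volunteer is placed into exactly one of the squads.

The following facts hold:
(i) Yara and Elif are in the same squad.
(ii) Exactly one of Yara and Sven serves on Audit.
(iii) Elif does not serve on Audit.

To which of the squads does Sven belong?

Sven: Audit

From (iii): Elif ∉ Audit.
(i): Yara matches Elif: Yara ∉ Audit.
(ii) (exactly one): Sven ∈ Audit.
Only one squad left: Yara ∈ Ops.
Only one squad left: Elif ∈ Ops.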